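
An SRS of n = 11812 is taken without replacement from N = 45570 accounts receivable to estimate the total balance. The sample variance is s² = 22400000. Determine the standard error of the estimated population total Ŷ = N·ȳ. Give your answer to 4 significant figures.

Var(Ŷ) = N²·Var(ȳ) = N²·(1 − n/N)·s²/n.
f = 11812/45570 = 0.25920562; Var(ȳ) = 0.74079438·22400000/11812 = 1404.8251.
Var(Ŷ) = 45570² · 1404.8251 = 2.9172948 × 10^12.
SE(Ŷ) = √(2.9172948 × 10^12) = 1.708 × 10^6.

1.708 × 10^6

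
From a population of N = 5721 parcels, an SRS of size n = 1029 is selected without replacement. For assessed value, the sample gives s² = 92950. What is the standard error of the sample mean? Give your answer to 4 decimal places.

Under SRS without replacement, Var(ȳ) = (1 − f)·s²/n with f = n/N = 1029/5721 = 0.17986366.
Var(ȳ) = (1 − 0.17986366)·92950/1029 = 0.82013634·90.330418 = 74.083258.
SE(ȳ) = √(74.083258) = 8.6072.

8.6072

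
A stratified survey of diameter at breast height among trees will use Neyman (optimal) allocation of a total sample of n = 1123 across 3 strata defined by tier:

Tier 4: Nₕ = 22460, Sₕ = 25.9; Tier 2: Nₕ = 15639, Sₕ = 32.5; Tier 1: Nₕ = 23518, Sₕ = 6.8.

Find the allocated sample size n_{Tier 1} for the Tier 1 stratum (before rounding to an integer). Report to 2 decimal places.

143.69

Neyman allocation: nₕ = n·NₕSₕ / Σⱼ NⱼSⱼ.
Σ NⱼSⱼ = 22460·25.9 + 15639·32.5 + 23518·6.8 = 1.2499039 × 10^6.
n_{Tier 1} = 1123·23518·6.8 / (1.2499039 × 10^6) = 143.69.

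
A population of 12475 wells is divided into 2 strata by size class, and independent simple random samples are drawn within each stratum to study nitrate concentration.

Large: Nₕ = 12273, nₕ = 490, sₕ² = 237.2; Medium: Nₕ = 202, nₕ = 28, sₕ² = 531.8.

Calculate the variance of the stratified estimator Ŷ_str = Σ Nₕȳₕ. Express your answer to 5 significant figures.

Var(Ŷ_str) = Σₕ Nₕ²(1 − fₕ)sₕ²/nₕ.
Large: 12273²·(1 − 490/12273)·237.2/490 = 7.000438 × 10^7.
Medium: 202²·(1 − 28/202)·531.8/28 = 667560.94.
Sum = 7.0671941 × 10^7.

7.0672 × 10^7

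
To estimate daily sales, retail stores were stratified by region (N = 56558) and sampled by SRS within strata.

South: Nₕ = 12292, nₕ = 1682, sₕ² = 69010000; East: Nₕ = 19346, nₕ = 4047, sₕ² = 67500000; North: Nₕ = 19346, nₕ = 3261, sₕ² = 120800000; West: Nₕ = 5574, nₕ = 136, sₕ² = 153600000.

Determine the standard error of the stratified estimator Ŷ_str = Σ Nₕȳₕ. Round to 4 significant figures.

7.487 × 10^6

Var(Ŷ_str) = Σₕ Nₕ²(1 − fₕ)sₕ²/nₕ.
South: 12292²·(1 − 1682/12292)·69010000/1682 = 5.3508647 × 10^12.
East: 19346²·(1 − 4047/19346)·67500000/4047 = 4.9365643 × 10^12.
North: 19346²·(1 − 3261/19346)·120800000/3261 = 1.1527321 × 10^13.
West: 5574²·(1 − 136/5574)·153600000/136 = 3.4234065 × 10^13.
Sum = 5.6048815 × 10^13.
SE = √(5.6048815 × 10^13) = 7.487 × 10^6.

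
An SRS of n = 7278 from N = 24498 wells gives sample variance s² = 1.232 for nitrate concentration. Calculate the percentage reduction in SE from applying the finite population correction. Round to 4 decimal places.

16.1600

f = n/N = 7278/24498 = 0.29708548.
SE_no-fpc = √(s²/n) = 0.01301066; SE_fpc = √((1−f)s²/n) = 0.010908137.
Ratio = √(1−f) = 0.83839998. Reduction = 100·(1 − 0.83839998) = 16.1600%.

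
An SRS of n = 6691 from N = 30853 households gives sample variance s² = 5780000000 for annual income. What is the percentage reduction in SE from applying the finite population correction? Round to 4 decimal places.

f = n/N = 6691/30853 = 0.21686708.
SE_no-fpc = √(s²/n) = 929.43368; SE_fpc = √((1−f)s²/n) = 822.50045.
Ratio = √(1−f) = 0.88494798. Reduction = 100·(1 − 0.88494798) = 11.5052%.

11.5052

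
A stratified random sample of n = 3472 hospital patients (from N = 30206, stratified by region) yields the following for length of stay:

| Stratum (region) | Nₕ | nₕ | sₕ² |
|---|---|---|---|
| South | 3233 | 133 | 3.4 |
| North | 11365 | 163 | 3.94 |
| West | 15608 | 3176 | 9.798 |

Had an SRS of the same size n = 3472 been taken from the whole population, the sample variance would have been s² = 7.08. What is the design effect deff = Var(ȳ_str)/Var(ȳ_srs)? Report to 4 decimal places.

2.3879

Var(ȳ_str) = Σ Wₕ²(1−fₕ)sₕ²/nₕ with Wₕ = Nₕ/30206:
  South: (3233/30206)²·(1−133/3233)·3.4/133 = 2.808072 × 10^-4
  North: (11365/30206)²·(1−163/11365)·3.94/163 = 0.0033727736
  West: (15608/30206)²·(1−3176/15608)·9.798/3176 = 6.5608297 × 10^-4
  → Var(ȳ_str) = 0.0043096638.
Var(ȳ_srs) = (1 − 3472/30206)·7.08/3472 = 0.00180478.
deff = 0.0043096638 / 0.00180478 = 2.3879.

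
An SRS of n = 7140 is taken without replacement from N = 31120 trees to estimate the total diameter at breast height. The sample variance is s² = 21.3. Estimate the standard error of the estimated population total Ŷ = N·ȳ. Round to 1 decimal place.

1492.1

Var(Ŷ) = N²·Var(ȳ) = N²·(1 − n/N)·s²/n.
f = 7140/31120 = 0.22943445; Var(ȳ) = 0.77056555·21.3/7140 = 0.002298746.
Var(Ŷ) = 31120² · 0.002298746 = 2.2262307 × 10^6.
SE(Ŷ) = √(2.2262307 × 10^6) = 1492.1.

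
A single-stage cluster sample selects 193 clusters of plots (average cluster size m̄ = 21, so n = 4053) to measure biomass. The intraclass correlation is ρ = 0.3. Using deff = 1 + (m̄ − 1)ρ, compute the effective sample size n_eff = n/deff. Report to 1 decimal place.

deff = 1 + (21 − 1)·0.3 = 1 + 6 = 7.
n_eff = 4053 / 7 = 579.0.

579.0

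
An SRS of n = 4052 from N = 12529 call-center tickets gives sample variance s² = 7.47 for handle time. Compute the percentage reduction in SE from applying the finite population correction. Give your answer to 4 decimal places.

17.7449

f = n/N = 4052/12529 = 0.32340969.
SE_no-fpc = √(s²/n) = 0.042936395; SE_fpc = √((1−f)s²/n) = 0.035317379.
Ratio = √(1−f) = 0.82255110. Reduction = 100·(1 − 0.82255110) = 17.7449%.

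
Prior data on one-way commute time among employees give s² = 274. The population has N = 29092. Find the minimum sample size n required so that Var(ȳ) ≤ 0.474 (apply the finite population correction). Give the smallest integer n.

567

Without fpc, n₀ = s²/D = 274/0.474 = 578.0591.
With fpc, (1 − n/N)·s²/n ≤ D requires n ≥ n₀/(1 + n₀/N) = 578.0591/(1 + 578.0591/29092) = 566.7968.
Rounding up, n = 567.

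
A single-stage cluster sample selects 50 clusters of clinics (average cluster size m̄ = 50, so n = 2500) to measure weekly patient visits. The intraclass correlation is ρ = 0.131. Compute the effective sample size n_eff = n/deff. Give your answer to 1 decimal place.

337.0

deff = 1 + (50 − 1)·0.131 = 1 + 6.419 = 7.419.
n_eff = 2500 / 7.419 = 337.0.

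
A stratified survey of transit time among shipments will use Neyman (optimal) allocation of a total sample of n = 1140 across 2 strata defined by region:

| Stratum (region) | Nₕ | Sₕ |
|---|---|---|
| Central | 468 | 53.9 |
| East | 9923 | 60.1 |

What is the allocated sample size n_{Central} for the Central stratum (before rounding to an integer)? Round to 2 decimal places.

46.26

Neyman allocation: nₕ = n·NₕSₕ / Σⱼ NⱼSⱼ.
Σ NⱼSⱼ = 468·53.9 + 9923·60.1 = 621597.5.
n_{Central} = 1140·468·53.9 / 621597.5 = 46.26.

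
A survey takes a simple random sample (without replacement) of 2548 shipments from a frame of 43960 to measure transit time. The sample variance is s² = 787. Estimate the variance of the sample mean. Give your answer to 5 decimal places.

Under SRS without replacement, Var(ȳ) = (1 − f)·s²/n with f = n/N = 2548/43960 = 0.05796178.
Var(ȳ) = (1 − 0.05796178)·787/2548 = 0.94203822·0.3088697 = 0.29096706.

0.29097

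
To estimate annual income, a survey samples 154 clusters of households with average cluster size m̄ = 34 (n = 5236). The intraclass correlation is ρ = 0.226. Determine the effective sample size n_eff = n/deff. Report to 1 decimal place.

deff = 1 + (34 − 1)·0.226 = 1 + 7.458 = 8.458.
n_eff = 5236 / 8.458 = 619.1.

619.1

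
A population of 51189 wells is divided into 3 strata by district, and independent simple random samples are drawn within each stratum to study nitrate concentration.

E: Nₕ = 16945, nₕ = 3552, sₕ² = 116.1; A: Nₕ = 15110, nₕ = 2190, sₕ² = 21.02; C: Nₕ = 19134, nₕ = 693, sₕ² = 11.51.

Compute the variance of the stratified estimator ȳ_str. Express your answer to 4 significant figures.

Var(ȳ_str) = Σₕ Wₕ²(1 − fₕ)sₕ²/nₕ with Wₕ = Nₕ/N, N = 51189.
E: Wₕ = 0.33102815; term = 0.33102815²·(1 − 0.20961936)·116.1/3552 = 0.0028309058.
A: Wₕ = 0.29518061; term = 0.29518061²·(1 − 0.14493713)·21.02/2190 = 7.150926 × 10^-4.
C: Wₕ = 0.37379124; term = 0.37379124²·(1 − 0.03621825)·11.51/693 = 0.0022365522.
Sum = 0.0057825506.

0.005783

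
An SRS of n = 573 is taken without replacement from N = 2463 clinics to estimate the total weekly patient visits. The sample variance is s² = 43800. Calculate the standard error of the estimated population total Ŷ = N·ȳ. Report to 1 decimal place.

Var(Ŷ) = N²·Var(ȳ) = N²·(1 − n/N)·s²/n.
f = 573/2463 = 0.23264312; Var(ȳ) = 0.76735688·43800/573 = 58.656599.
Var(Ŷ) = 2463² · 58.656599 = 3.5583257 × 10^8.
SE(Ŷ) = √(3.5583257 × 10^8) = 18863.5.

18863.5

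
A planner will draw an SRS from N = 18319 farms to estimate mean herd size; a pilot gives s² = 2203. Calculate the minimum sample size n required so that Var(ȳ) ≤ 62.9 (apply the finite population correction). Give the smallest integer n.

35

Without fpc, n₀ = s²/D = 2203/62.9 = 35.0238.
With fpc, (1 − n/N)·s²/n ≤ D requires n ≥ n₀/(1 + n₀/N) = 35.0238/(1 + 35.0238/18319) = 34.9570.
Rounding up, n = 35.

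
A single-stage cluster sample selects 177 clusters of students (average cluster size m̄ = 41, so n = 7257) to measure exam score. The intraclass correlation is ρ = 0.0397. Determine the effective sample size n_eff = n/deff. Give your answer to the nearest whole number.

deff = 1 + (41 − 1)·0.0397 = 1 + 1.588 = 2.588.
n_eff = 7257 / 2.588 = 2804.

2804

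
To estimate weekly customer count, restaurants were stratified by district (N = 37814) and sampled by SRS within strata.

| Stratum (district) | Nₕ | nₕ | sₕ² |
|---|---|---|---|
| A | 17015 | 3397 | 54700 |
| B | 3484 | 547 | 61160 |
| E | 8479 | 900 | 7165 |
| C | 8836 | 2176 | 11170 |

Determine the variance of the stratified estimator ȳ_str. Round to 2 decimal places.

Var(ȳ_str) = Σₕ Wₕ²(1 − fₕ)sₕ²/nₕ with Wₕ = Nₕ/N, N = 37814.
A: Wₕ = 0.44996562; term = 0.44996562²·(1 − 0.19964737)·54700/3397 = 2.6093469.
B: Wₕ = 0.09213519; term = 0.09213519²·(1 − 0.15700344)·61160/547 = 0.80012346.
E: Wₕ = 0.22422912; term = 0.22422912²·(1 − 0.10614459)·7165/900 = 0.35778736.
C: Wₕ = 0.23367007; term = 0.23367007²·(1 − 0.24626528)·11170/2176 = 0.21126083.
Sum = 3.9785186.

3.98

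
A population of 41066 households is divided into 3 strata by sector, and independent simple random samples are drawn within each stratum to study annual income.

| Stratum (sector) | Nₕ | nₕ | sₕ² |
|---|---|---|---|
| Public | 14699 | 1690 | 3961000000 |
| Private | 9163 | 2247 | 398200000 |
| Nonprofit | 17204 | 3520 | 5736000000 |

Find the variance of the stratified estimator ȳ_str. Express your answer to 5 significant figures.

499900

Var(ȳ_str) = Σₕ Wₕ²(1 − fₕ)sₕ²/nₕ with Wₕ = Nₕ/N, N = 41066.
Public: Wₕ = 0.35793601; term = 0.35793601²·(1 − 0.11497381)·3961000000/1690 = 265757.2.
Private: Wₕ = 0.22312862; term = 0.22312862²·(1 − 0.24522536)·398200000/2247 = 6659.2612.
Nonprofit: Wₕ = 0.41893537; term = 0.41893537²·(1 − 0.20460358)·5736000000/3520 = 227480.5.
Sum = 499896.96.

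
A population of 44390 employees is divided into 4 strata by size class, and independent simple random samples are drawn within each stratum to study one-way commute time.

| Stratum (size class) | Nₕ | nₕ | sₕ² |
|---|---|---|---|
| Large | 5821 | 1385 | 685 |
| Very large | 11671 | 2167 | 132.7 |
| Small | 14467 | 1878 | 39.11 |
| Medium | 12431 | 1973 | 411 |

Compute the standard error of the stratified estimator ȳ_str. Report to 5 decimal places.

0.15999

Var(ȳ_str) = Σₕ Wₕ²(1 − fₕ)sₕ²/nₕ with Wₕ = Nₕ/N, N = 44390.
Large: Wₕ = 0.13113314; term = 0.13113314²·(1 − 0.23793163)·685/1385 = 0.006481263.
Very large: Wₕ = 0.26291958; term = 0.26291958²·(1 − 0.18567389)·132.7/2167 = 0.0034471185.
Small: Wₕ = 0.32590674; term = 0.32590674²·(1 − 0.12981268)·39.11/1878 = 0.0019248268.
Medium: Wₕ = 0.28004055; term = 0.28004055²·(1 − 0.15871611)·411/1973 = 0.013743557.
Sum = 0.025596765.
SE = √(0.025596765) = 0.15999.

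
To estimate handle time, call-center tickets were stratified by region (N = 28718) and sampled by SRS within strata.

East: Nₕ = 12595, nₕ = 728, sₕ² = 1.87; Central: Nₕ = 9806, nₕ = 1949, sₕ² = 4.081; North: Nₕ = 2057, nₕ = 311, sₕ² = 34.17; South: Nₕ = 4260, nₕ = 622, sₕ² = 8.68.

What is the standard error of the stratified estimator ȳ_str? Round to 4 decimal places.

0.0374

Var(ȳ_str) = Σₕ Wₕ²(1 − fₕ)sₕ²/nₕ with Wₕ = Nₕ/N, N = 28718.
East: Wₕ = 0.43857511; term = 0.43857511²·(1 − 0.05780071)·1.87/728 = 4.655228 × 10^-4.
Central: Wₕ = 0.34145832; term = 0.34145832²·(1 − 0.19875586)·4.081/1949 = 1.9561178 × 10^-4.
North: Wₕ = 0.07162755; term = 0.07162755²·(1 − 0.15119105)·34.17/311 = 4.7847003 × 10^-4.
South: Wₕ = 0.14833902; term = 0.14833902²·(1 − 0.14600939)·8.68/622 = 2.6223657 × 10^-4.
Sum = 0.0014018412.
SE = √(0.0014018412) = 0.0374.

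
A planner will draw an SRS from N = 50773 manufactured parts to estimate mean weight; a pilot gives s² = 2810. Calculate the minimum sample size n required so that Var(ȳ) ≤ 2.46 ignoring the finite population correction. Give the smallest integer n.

Without fpc, n₀ = s²/D = 2810/2.46 = 1142.2764.
Rounding up, n = 1143.

1143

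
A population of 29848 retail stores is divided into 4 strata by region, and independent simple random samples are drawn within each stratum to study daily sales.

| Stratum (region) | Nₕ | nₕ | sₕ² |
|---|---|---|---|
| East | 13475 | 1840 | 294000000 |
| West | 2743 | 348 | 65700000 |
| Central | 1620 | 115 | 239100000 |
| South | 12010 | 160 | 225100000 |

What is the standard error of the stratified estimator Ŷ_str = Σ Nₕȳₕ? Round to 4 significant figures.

1.522 × 10^7

Var(Ŷ_str) = Σₕ Nₕ²(1 − fₕ)sₕ²/nₕ.
East: 13475²·(1 − 1840/13475)·294000000/1840 = 2.5050977 × 10^13.
West: 2743²·(1 − 348/2743)·65700000/348 = 1.2402735 × 10^12.
Central: 1620²·(1 − 115/1620)·239100000/115 = 5.0691279 × 10^12.
South: 12010²·(1 − 160/12010)·225100000/160 = 2.0022434 × 10^14.
Sum = 2.3158472 × 10^14.
SE = √(2.3158472 × 10^14) = 1.522 × 10^7.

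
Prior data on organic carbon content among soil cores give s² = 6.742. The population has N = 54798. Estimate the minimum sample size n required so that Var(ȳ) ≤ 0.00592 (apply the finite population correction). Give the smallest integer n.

Without fpc, n₀ = s²/D = 6.742/0.00592 = 1138.8514.
With fpc, (1 − n/N)·s²/n ≤ D requires n ≥ n₀/(1 + n₀/N) = 1138.8514/(1 + 1138.8514/54798) = 1115.6649.
Rounding up, n = 1116.

1116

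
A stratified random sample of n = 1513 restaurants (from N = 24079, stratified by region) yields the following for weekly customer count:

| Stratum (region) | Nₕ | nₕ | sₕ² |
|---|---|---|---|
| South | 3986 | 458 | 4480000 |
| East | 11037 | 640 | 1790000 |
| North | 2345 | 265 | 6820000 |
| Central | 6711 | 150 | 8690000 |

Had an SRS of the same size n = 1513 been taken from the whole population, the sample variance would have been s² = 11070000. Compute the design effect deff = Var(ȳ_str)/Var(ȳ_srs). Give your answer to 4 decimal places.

Var(ȳ_str) = Σ Wₕ²(1−fₕ)sₕ²/nₕ with Wₕ = Nₕ/24079:
  South: (3986/24079)²·(1−458/3986)·4480000/458 = 237.24743
  East: (11037/24079)²·(1−640/11037)·1790000/640 = 553.54795
  North: (2345/24079)²·(1−265/2345)·6820000/265 = 216.50493
  Central: (6711/24079)²·(1−150/6711)·8690000/150 = 4399.5565
  → Var(ȳ_str) = 5406.8568.
Var(ȳ_srs) = (1 − 1513/24079)·11070000/1513 = 6856.8529.
deff = 5406.8568 / 6856.8529 = 0.7885.

0.7885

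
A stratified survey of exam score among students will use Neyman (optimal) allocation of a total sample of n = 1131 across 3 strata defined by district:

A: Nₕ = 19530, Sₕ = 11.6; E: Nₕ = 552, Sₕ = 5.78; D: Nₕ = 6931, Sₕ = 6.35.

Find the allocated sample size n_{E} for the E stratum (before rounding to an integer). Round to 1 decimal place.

Neyman allocation: nₕ = n·NₕSₕ / Σⱼ NⱼSⱼ.
Σ NⱼSⱼ = 19530·11.6 + 552·5.78 + 6931·6.35 = 273750.41.
n_{E} = 1131·552·5.78 / 273750.41 = 13.2.

13.2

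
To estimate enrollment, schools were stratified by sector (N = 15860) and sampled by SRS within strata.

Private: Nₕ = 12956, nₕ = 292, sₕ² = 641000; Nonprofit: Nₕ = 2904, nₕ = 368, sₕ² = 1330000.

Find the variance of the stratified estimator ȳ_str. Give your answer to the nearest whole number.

Var(ȳ_str) = Σₕ Wₕ²(1 − fₕ)sₕ²/nₕ with Wₕ = Nₕ/N, N = 15860.
Private: Wₕ = 0.81689786; term = 0.81689786²·(1 − 0.02253782)·641000/292 = 1431.8933.
Nonprofit: Wₕ = 0.18310214; term = 0.18310214²·(1 − 0.12672176)·1330000/368 = 105.81405.
Sum = 1537.7074.

1538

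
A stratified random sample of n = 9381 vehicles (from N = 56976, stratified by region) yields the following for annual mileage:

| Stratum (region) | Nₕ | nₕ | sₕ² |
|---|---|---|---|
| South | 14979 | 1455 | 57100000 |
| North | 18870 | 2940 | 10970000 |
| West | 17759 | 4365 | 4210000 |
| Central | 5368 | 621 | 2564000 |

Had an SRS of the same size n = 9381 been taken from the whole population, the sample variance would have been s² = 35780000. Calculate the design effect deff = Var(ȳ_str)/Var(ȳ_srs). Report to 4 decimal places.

0.9094

Var(ȳ_str) = Σ Wₕ²(1−fₕ)sₕ²/nₕ with Wₕ = Nₕ/56976:
  South: (14979/56976)²·(1−1455/14979)·57100000/1455 = 2448.9346
  North: (18870/56976)²·(1−2940/18870)·10970000/2940 = 345.51194
  West: (17759/56976)²·(1−4365/17759)·4210000/4365 = 70.671244
  Central: (5368/56976)²·(1−621/5368)·2564000/621 = 32.409643
  → Var(ȳ_str) = 2897.5274.
Var(ȳ_srs) = (1 − 9381/56976)·35780000/9381 = 3186.1086.
deff = 2897.5274 / 3186.1086 = 0.9094.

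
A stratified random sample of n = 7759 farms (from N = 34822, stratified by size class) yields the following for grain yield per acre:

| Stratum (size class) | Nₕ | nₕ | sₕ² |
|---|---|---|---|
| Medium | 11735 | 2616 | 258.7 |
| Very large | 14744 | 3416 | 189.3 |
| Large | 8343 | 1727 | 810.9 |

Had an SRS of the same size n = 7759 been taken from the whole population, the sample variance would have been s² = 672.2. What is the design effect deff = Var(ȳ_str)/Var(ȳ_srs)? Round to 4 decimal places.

0.5604

Var(ȳ_str) = Σ Wₕ²(1−fₕ)sₕ²/nₕ with Wₕ = Nₕ/34822:
  Medium: (11735/34822)²·(1−2616/11735)·258.7/2616 = 0.0087273336
  Very large: (14744/34822)²·(1−3416/14744)·189.3/3416 = 0.0076329759
  Large: (8343/34822)²·(1−1727/8343)·810.9/1727 = 0.021373974
  → Var(ȳ_str) = 0.037734284.
Var(ȳ_srs) = (1 − 7759/34822)·672.2/7759 = 0.067330987.
deff = 0.037734284 / 0.067330987 = 0.5604.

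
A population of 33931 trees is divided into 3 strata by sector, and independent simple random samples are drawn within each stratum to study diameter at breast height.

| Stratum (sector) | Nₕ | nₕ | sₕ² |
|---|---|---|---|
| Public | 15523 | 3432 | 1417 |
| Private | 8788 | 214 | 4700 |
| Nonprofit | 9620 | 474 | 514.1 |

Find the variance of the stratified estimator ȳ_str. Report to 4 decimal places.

1.5876

Var(ȳ_str) = Σₕ Wₕ²(1 − fₕ)sₕ²/nₕ with Wₕ = Nₕ/N, N = 33931.
Public: Wₕ = 0.45748725; term = 0.45748725²·(1 − 0.22109128)·1417/3432 = 0.067308069.
Private: Wₕ = 0.25899620; term = 0.25899620²·(1 − 0.02435139)·4700/214 = 1.4373558.
Nonprofit: Wₕ = 0.28351655; term = 0.28351655²·(1 − 0.04927235)·514.1/474 = 0.082886197.
Sum = 1.5875501.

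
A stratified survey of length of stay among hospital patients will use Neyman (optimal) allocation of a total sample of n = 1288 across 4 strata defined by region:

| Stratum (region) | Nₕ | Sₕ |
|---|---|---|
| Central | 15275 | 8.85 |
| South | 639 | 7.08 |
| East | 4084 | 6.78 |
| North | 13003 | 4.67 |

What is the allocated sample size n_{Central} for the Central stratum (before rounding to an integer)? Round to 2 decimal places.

Neyman allocation: nₕ = n·NₕSₕ / Σⱼ NⱼSⱼ.
Σ NⱼSⱼ = 15275·8.85 + 639·7.08 + 4084·6.78 + 13003·4.67 = 228121.4.
n_{Central} = 1288·15275·8.85 / 228121.4 = 763.26.

763.26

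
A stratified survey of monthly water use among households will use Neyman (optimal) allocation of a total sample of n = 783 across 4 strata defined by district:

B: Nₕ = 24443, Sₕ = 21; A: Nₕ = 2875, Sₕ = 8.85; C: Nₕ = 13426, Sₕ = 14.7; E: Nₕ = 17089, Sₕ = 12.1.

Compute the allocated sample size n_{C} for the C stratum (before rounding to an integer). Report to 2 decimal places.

163.90

Neyman allocation: nₕ = n·NₕSₕ / Σⱼ NⱼSⱼ.
Σ NⱼSⱼ = 24443·21 + 2875·8.85 + 13426·14.7 + 17089·12.1 = 942885.85.
n_{C} = 783·13426·14.7 / 942885.85 = 163.90.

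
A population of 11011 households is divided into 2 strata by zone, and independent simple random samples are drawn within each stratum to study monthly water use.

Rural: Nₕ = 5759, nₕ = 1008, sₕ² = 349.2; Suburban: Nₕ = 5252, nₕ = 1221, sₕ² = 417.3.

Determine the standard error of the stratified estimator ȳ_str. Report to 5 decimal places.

0.37129

Var(ȳ_str) = Σₕ Wₕ²(1 − fₕ)sₕ²/nₕ with Wₕ = Nₕ/N, N = 11011.
Rural: Wₕ = 0.52302243; term = 0.52302243²·(1 − 0.17503039)·349.2/1008 = 0.078179392.
Suburban: Wₕ = 0.47697757; term = 0.47697757²·(1 − 0.23248286)·417.3/1221 = 0.059678337.
Sum = 0.13785773.
SE = √(0.13785773) = 0.37129.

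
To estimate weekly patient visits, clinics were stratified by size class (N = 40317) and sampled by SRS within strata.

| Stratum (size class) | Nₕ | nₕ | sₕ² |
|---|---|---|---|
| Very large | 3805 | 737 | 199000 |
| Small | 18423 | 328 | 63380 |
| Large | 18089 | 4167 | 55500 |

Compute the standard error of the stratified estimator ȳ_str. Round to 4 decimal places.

6.6055

Var(ȳ_str) = Σₕ Wₕ²(1 − fₕ)sₕ²/nₕ with Wₕ = Nₕ/N, N = 40317.
Very large: Wₕ = 0.09437706; term = 0.09437706²·(1 − 0.19369251)·199000/737 = 1.9391848.
Small: Wₕ = 0.45695364; term = 0.45695364²·(1 − 0.01780383)·63380/328 = 39.629712.
Large: Wₕ = 0.44866930; term = 0.44866930²·(1 − 0.23036099)·55500/4167 = 2.0635227.
Sum = 43.63242.
SE = √(43.63242) = 6.6055.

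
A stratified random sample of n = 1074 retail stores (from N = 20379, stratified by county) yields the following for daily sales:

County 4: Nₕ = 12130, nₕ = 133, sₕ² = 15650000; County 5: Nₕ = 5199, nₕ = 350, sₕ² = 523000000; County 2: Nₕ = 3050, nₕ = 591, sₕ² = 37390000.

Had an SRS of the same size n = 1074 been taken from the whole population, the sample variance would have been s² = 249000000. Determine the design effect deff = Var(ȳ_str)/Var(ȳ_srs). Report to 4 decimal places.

Var(ȳ_str) = Σ Wₕ²(1−fₕ)sₕ²/nₕ with Wₕ = Nₕ/20379:
  County 4: (12130/20379)²·(1−133/12130)·15650000/133 = 41231.622
  County 5: (5199/20379)²·(1−350/5199)·523000000/350 = 90706.813
  County 2: (3050/20379)²·(1−591/3050)·37390000/591 = 1142.5116
  → Var(ȳ_str) = 133080.95.
Var(ȳ_srs) = (1 − 1074/20379)·249000000/1074 = 219625.12.
deff = 133080.95 / 219625.12 = 0.6059.

0.6059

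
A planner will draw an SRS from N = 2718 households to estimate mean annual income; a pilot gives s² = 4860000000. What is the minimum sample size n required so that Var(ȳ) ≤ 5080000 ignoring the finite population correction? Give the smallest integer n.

Without fpc, n₀ = s²/D = 4860000000/5080000 = 956.6929.
Rounding up, n = 957.

957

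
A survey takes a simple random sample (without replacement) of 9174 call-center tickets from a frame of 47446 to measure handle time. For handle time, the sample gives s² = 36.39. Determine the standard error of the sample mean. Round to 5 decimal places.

0.05657

Under SRS without replacement, Var(ȳ) = (1 − f)·s²/n with f = n/N = 9174/47446 = 0.19335666.
Var(ȳ) = (1 − 0.19335666)·36.39/9174 = 0.80664334·0.0039666449 = 0.0031996677.
SE(ȳ) = √(0.0031996677) = 0.05657.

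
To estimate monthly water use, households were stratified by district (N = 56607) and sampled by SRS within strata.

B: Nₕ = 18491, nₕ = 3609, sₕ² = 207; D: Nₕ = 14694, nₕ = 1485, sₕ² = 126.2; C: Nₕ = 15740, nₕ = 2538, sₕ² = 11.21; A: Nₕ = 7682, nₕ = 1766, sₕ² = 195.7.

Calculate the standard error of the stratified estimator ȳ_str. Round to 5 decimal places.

Var(ȳ_str) = Σₕ Wₕ²(1 − fₕ)sₕ²/nₕ with Wₕ = Nₕ/N, N = 56607.
B: Wₕ = 0.32665571; term = 0.32665571²·(1 − 0.19517603)·207/3609 = 0.0049256651.
D: Wₕ = 0.25957920; term = 0.25957920²·(1 − 0.10106166)·126.2/1485 = 0.005147574.
C: Wₕ = 0.27805748; term = 0.27805748²·(1 − 0.16124524)·11.21/2538 = 2.8642978 × 10^-4.
A: Wₕ = 0.13570760; term = 0.13570760²·(1 − 0.22988805)·195.7/1766 = 0.0015716734.
Sum = 0.011931342.
SE = √(0.011931342) = 0.10923.

0.10923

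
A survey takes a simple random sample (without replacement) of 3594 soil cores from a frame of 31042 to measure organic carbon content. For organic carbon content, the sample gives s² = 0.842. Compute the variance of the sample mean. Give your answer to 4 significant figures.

2.072 × 10^-4

Under SRS without replacement, Var(ȳ) = (1 − f)·s²/n with f = n/N = 3594/31042 = 0.11577862.
Var(ȳ) = (1 − 0.11577862)·0.842/3594 = 0.88422138·2.3427935 × 10^-4 = 2.0715481 × 10^-4.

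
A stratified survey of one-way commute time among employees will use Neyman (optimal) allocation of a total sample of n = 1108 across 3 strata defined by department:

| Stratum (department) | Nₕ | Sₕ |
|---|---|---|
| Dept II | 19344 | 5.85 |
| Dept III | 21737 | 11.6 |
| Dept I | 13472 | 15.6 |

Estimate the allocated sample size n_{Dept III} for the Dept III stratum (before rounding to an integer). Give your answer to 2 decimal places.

485.48

Neyman allocation: nₕ = n·NₕSₕ / Σⱼ NⱼSⱼ.
Σ NⱼSⱼ = 19344·5.85 + 21737·11.6 + 13472·15.6 = 575474.8.
n_{Dept III} = 1108·21737·11.6 / 575474.8 = 485.48.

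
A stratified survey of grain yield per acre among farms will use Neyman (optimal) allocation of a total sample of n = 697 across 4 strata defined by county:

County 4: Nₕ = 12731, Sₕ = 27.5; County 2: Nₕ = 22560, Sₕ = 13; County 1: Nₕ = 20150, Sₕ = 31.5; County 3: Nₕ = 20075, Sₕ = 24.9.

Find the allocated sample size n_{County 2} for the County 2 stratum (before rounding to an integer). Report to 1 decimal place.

115.0

Neyman allocation: nₕ = n·NₕSₕ / Σⱼ NⱼSⱼ.
Σ NⱼSⱼ = 12731·27.5 + 22560·13 + 20150·31.5 + 20075·24.9 = 1.777975 × 10^6.
n_{County 2} = 697·22560·13 / (1.777975 × 10^6) = 115.0.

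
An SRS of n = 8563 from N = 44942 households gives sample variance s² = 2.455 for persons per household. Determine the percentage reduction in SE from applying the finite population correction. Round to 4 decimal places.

10.0297

f = n/N = 8563/44942 = 0.19053447.
SE_no-fpc = √(s²/n) = 0.016932176; SE_fpc = √((1−f)s²/n) = 0.01523393.
Ratio = √(1−f) = 0.89970303. Reduction = 100·(1 − 0.89970303) = 10.0297%.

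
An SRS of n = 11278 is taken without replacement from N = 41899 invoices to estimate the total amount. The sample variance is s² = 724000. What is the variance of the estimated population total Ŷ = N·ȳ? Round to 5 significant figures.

8.2362 × 10^10

Var(Ŷ) = N²·Var(ȳ) = N²·(1 − n/N)·s²/n.
f = 11278/41899 = 0.26917110; Var(ȳ) = 0.73082890·724000/11278 = 46.916131.
Var(Ŷ) = 41899² · 46.916131 = 8.2362497 × 10^10.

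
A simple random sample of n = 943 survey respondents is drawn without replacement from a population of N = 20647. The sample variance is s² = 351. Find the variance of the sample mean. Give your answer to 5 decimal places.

0.35522

Under SRS without replacement, Var(ȳ) = (1 − f)·s²/n with f = n/N = 943/20647 = 0.04567249.
Var(ȳ) = (1 − 0.04567249)·351/943 = 0.95432751·0.37221633 = 0.35521628.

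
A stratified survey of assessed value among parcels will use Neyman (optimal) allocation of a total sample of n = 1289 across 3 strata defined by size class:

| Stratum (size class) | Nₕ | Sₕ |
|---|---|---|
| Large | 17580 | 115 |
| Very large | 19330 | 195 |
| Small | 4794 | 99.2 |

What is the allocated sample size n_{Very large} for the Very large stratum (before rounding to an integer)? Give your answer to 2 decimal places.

775.33

Neyman allocation: nₕ = n·NₕSₕ / Σⱼ NⱼSⱼ.
Σ NⱼSⱼ = 17580·115 + 19330·195 + 4794·99.2 = 6.2666148 × 10^6.
n_{Very large} = 1289·19330·195 / (6.2666148 × 10^6) = 775.33.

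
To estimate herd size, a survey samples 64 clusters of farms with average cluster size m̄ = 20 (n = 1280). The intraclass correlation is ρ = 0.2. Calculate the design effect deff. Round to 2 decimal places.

deff = 1 + (20 − 1)·0.2 = 1 + 3.8 = 4.8.

4.80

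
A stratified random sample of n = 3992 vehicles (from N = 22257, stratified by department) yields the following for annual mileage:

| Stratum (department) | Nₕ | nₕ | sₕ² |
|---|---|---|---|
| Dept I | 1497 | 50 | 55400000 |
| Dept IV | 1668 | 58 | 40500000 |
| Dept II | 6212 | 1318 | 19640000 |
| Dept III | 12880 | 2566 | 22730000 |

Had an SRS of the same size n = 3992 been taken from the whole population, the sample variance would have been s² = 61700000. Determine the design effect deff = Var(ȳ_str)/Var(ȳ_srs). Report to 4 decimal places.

0.9398

Var(ȳ_str) = Σ Wₕ²(1−fₕ)sₕ²/nₕ with Wₕ = Nₕ/22257:
  Dept I: (1497/22257)²·(1−50/1497)·55400000/50 = 4845.0341
  Dept IV: (1668/22257)²·(1−58/1668)·40500000/58 = 3785.4342
  Dept II: (6212/22257)²·(1−1318/6212)·19640000/1318 = 914.50953
  Dept III: (12880/22257)²·(1−2566/12880)·22730000/2566 = 2375.4863
  → Var(ȳ_str) = 11920.464.
Var(ȳ_srs) = (1 − 3992/22257)·61700000/3992 = 12683.75.
deff = 11920.464 / 12683.75 = 0.9398.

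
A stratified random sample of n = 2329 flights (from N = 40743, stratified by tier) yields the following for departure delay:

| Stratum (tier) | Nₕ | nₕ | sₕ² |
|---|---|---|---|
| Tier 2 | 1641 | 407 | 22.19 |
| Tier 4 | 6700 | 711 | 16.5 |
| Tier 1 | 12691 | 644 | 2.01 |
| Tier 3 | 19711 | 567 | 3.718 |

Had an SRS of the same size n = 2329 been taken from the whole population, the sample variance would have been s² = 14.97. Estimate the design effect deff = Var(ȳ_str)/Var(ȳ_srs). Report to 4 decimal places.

0.3969

Var(ȳ_str) = Σ Wₕ²(1−fₕ)sₕ²/nₕ with Wₕ = Nₕ/40743:
  Tier 2: (1641/40743)²·(1−407/1641)·22.19/407 = 6.6509032 × 10^-5
  Tier 4: (6700/40743)²·(1−711/6700)·16.5/711 = 5.6096718 × 10^-4
  Tier 1: (12691/40743)²·(1−644/12691)·2.01/644 = 2.87461 × 10^-4
  Tier 3: (19711/40743)²·(1−567/19711)·3.718/567 = 0.0014906019
  → Var(ȳ_str) = 0.0024055391.
Var(ȳ_srs) = (1 − 2329/40743)·14.97/2329 = 0.0060602263.
deff = 0.0024055391 / 0.0060602263 = 0.3969.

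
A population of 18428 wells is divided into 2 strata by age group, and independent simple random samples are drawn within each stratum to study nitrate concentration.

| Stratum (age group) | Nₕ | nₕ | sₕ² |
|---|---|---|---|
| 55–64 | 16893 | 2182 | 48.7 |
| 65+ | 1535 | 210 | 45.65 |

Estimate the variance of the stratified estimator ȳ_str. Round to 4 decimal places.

Var(ȳ_str) = Σₕ Wₕ²(1 − fₕ)sₕ²/nₕ with Wₕ = Nₕ/N, N = 18428.
55–64: Wₕ = 0.91670284; term = 0.91670284²·(1 − 0.12916593)·48.7/2182 = 0.016333031.
65+: Wₕ = 0.08329716; term = 0.08329716²·(1 − 0.13680782)·45.65/210 = 0.0013019351.
Sum = 0.017634966.

0.0176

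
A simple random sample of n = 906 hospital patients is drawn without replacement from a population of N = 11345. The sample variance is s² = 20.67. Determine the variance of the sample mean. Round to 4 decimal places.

Under SRS without replacement, Var(ȳ) = (1 − f)·s²/n with f = n/N = 906/11345 = 0.07985897.
Var(ȳ) = (1 − 0.07985897)·20.67/906 = 0.92014103·0.02281457 = 0.020992622.

0.0210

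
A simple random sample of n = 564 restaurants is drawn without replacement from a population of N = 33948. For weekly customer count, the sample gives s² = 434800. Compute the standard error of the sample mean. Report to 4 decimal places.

27.5339

Under SRS without replacement, Var(ȳ) = (1 − f)·s²/n with f = n/N = 564/33948 = 0.01661364.
Var(ȳ) = (1 − 0.01661364)·434800/564 = 0.98338636·770.92199 = 758.11416.
SE(ȳ) = √(758.11416) = 27.5339.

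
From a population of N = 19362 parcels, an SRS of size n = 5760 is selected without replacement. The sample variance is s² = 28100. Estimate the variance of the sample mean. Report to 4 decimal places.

3.4272

Under SRS without replacement, Var(ȳ) = (1 − f)·s²/n with f = n/N = 5760/19362 = 0.29748993.
Var(ȳ) = (1 − 0.29748993)·28100/5760 = 0.70251007·4.8784722 = 3.4271759.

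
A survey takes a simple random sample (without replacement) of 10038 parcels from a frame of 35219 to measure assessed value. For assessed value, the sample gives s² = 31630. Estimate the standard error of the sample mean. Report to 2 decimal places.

Under SRS without replacement, Var(ȳ) = (1 − f)·s²/n with f = n/N = 10038/35219 = 0.28501661.
Var(ȳ) = (1 − 0.28501661)·31630/10038 = 0.71498339·3.1510261 = 2.2529313.
SE(ȳ) = √(2.2529313) = 1.50.

1.50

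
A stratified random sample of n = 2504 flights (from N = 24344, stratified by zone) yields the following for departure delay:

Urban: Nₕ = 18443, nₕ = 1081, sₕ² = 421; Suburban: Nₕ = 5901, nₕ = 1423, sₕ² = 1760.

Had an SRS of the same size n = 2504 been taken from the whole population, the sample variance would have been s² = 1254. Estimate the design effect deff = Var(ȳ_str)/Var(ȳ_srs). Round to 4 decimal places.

0.5911

Var(ȳ_str) = Σ Wₕ²(1−fₕ)sₕ²/nₕ with Wₕ = Nₕ/24344:
  Urban: (18443/24344)²·(1−1081/18443)·421/1081 = 0.21042815
  Suburban: (5901/24344)²·(1−1423/5901)·1760/1423 = 0.055148486
  → Var(ȳ_str) = 0.26557664.
Var(ȳ_srs) = (1 − 2504/24344)·1254/2504 = 0.44928706.
deff = 0.26557664 / 0.44928706 = 0.5911.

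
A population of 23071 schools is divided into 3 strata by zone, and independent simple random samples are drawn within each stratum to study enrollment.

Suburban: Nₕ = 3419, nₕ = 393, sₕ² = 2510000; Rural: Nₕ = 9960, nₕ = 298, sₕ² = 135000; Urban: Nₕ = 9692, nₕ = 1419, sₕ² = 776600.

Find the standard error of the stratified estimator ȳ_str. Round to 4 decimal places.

16.9850

Var(ȳ_str) = Σₕ Wₕ²(1 − fₕ)sₕ²/nₕ with Wₕ = Nₕ/N, N = 23071.
Suburban: Wₕ = 0.14819470; term = 0.14819470²·(1 − 0.11494589)·2510000/393 = 124.14132.
Rural: Wₕ = 0.43171081; term = 0.43171081²·(1 − 0.02991968)·135000/298 = 81.905117.
Urban: Wₕ = 0.42009449; term = 0.42009449²·(1 − 0.14640941)·776600/1419 = 82.44391.
Sum = 288.49035.
SE = √(288.49035) = 16.9850.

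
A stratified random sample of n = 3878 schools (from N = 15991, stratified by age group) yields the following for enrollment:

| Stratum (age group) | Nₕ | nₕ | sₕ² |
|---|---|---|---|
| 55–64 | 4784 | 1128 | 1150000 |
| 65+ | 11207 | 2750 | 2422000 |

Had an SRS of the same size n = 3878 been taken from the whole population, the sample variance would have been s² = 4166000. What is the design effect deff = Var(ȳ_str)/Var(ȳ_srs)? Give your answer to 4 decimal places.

0.4868

Var(ȳ_str) = Σ Wₕ²(1−fₕ)sₕ²/nₕ with Wₕ = Nₕ/15991:
  55–64: (4784/15991)²·(1−1128/4784)·1150000/1128 = 69.732438
  65+: (11207/15991)²·(1−2750/11207)·2422000/2750 = 326.43439
  → Var(ȳ_str) = 396.16683.
Var(ȳ_srs) = (1 − 3878/15991)·4166000/3878 = 813.74354.
deff = 396.16683 / 813.74354 = 0.4868.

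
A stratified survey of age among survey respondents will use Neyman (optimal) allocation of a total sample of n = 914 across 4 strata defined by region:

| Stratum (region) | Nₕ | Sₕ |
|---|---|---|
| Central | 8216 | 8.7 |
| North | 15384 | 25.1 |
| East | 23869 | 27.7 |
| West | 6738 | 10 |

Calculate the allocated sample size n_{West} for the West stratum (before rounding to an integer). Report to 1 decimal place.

Neyman allocation: nₕ = n·NₕSₕ / Σⱼ NⱼSⱼ.
Σ NⱼSⱼ = 8216·8.7 + 15384·25.1 + 23869·27.7 + 6738·10 = 1.1861689 × 10^6.
n_{West} = 914·6738·10 / (1.1861689 × 10^6) = 51.9.

51.9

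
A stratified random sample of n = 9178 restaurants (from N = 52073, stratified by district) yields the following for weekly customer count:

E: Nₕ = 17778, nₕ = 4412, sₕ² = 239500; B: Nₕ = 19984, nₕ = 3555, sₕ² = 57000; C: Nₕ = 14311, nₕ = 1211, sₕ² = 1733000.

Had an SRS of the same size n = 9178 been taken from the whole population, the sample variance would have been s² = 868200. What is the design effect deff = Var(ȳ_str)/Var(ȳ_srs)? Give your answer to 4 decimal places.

1.3557

Var(ȳ_str) = Σ Wₕ²(1−fₕ)sₕ²/nₕ with Wₕ = Nₕ/52073:
  E: (17778/52073)²·(1−4412/17778)·239500/4412 = 4.7569564
  B: (19984/52073)²·(1−3555/19984)·57000/3555 = 1.9413489
  C: (14311/52073)²·(1−1211/14311)·1733000/1211 = 98.93968
  → Var(ȳ_str) = 105.63799.
Var(ȳ_srs) = (1 − 9178/52073)·868200/9178 = 77.923025.
deff = 105.63799 / 77.923025 = 1.3557.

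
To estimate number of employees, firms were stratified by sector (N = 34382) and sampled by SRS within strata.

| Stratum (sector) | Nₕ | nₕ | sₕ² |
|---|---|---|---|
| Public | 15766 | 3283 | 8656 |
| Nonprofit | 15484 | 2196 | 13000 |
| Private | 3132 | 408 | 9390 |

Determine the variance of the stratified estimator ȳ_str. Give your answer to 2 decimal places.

Var(ȳ_str) = Σₕ Wₕ²(1 − fₕ)sₕ²/nₕ with Wₕ = Nₕ/N, N = 34382.
Public: Wₕ = 0.45855389; term = 0.45855389²·(1 − 0.20823291)·8656/3283 = 0.43895963.
Nonprofit: Wₕ = 0.45035193; term = 0.45035193²·(1 − 0.14182382)·13000/2196 = 1.030366.
Private: Wₕ = 0.09109418; term = 0.09109418²·(1 − 0.13026820)·9390/408 = 0.16610091.
Sum = 1.6354265.

1.64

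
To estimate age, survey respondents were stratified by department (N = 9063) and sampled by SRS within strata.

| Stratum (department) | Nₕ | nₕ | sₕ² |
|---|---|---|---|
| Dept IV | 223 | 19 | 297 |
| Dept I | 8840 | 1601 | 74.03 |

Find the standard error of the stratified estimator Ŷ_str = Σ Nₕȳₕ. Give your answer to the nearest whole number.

1916

Var(Ŷ_str) = Σₕ Nₕ²(1 − fₕ)sₕ²/nₕ.
Dept IV: 223²·(1 − 19/223)·297/19 = 711111.79.
Dept I: 8840²·(1 − 1601/8840)·74.03/1601 = 2.9590156 × 10^6.
Sum = 3.6701274 × 10^6.
SE = √(3.6701274 × 10^6) = 1916.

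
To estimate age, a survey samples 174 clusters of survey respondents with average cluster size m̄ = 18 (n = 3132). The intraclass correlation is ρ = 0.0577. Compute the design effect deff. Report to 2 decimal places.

1.98

deff = 1 + (18 − 1)·0.0577 = 1 + 0.9809 = 1.9809.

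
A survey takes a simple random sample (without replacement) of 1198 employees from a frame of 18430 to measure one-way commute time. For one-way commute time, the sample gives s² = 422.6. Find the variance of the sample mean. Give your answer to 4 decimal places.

Under SRS without replacement, Var(ȳ) = (1 − f)·s²/n with f = n/N = 1198/18430 = 0.06500271.
Var(ȳ) = (1 − 0.06500271)·422.6/1198 = 0.93499729·0.35275459 = 0.32982459.

0.3298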